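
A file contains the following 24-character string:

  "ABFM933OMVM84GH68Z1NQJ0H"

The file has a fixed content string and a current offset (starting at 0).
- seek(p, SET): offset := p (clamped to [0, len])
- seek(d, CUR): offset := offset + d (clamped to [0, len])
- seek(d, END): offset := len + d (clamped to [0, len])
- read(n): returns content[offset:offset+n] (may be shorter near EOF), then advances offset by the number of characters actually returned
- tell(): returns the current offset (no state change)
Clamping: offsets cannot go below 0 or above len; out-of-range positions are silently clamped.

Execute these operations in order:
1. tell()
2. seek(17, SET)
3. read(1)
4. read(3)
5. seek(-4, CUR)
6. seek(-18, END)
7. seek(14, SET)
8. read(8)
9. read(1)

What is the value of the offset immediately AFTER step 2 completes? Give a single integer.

Answer: 17

Derivation:
After 1 (tell()): offset=0
After 2 (seek(17, SET)): offset=17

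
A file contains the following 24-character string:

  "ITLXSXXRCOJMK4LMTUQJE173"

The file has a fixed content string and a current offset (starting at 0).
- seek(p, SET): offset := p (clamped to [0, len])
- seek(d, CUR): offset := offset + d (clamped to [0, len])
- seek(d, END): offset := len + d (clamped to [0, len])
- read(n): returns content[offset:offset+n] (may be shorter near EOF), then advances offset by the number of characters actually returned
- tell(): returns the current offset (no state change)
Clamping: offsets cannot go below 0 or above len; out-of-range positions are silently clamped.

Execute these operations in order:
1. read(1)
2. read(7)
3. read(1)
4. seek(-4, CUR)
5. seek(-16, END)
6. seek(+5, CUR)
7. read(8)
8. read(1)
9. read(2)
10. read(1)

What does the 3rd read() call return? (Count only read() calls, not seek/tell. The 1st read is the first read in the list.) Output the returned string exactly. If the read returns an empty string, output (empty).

Answer: C

Derivation:
After 1 (read(1)): returned 'I', offset=1
After 2 (read(7)): returned 'TLXSXXR', offset=8
After 3 (read(1)): returned 'C', offset=9
After 4 (seek(-4, CUR)): offset=5
After 5 (seek(-16, END)): offset=8
After 6 (seek(+5, CUR)): offset=13
After 7 (read(8)): returned '4LMTUQJE', offset=21
After 8 (read(1)): returned '1', offset=22
After 9 (read(2)): returned '73', offset=24
After 10 (read(1)): returned '', offset=24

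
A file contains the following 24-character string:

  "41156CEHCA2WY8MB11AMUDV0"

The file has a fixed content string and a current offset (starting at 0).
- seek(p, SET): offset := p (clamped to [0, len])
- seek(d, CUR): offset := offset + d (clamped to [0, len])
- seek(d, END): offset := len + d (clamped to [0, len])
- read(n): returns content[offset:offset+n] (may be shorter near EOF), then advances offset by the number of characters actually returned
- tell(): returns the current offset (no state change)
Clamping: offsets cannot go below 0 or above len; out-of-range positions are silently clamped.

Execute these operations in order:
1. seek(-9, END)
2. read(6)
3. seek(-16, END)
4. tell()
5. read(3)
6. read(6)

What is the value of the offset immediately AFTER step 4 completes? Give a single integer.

Answer: 8

Derivation:
After 1 (seek(-9, END)): offset=15
After 2 (read(6)): returned 'B11AMU', offset=21
After 3 (seek(-16, END)): offset=8
After 4 (tell()): offset=8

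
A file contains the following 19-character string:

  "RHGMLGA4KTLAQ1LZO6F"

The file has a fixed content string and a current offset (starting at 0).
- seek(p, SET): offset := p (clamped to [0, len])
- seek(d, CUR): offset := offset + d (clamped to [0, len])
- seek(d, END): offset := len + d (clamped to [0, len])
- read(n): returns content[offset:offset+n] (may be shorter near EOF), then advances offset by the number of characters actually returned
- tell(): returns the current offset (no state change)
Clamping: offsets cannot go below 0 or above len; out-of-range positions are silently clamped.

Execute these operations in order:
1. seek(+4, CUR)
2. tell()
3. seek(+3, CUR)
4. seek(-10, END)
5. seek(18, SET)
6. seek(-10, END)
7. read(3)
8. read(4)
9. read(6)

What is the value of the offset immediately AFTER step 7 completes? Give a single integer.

After 1 (seek(+4, CUR)): offset=4
After 2 (tell()): offset=4
After 3 (seek(+3, CUR)): offset=7
After 4 (seek(-10, END)): offset=9
After 5 (seek(18, SET)): offset=18
After 6 (seek(-10, END)): offset=9
After 7 (read(3)): returned 'TLA', offset=12

Answer: 12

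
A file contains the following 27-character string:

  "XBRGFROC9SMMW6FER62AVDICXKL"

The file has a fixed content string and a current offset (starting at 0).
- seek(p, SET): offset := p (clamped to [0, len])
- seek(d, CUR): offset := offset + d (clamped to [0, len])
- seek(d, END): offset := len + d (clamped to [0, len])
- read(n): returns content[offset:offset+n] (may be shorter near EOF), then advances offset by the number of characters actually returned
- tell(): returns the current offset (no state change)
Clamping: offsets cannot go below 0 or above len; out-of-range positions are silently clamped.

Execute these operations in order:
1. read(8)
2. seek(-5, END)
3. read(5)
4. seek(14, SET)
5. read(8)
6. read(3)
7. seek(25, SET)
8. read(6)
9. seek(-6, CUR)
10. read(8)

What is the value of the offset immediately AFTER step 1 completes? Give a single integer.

Answer: 8

Derivation:
After 1 (read(8)): returned 'XBRGFROC', offset=8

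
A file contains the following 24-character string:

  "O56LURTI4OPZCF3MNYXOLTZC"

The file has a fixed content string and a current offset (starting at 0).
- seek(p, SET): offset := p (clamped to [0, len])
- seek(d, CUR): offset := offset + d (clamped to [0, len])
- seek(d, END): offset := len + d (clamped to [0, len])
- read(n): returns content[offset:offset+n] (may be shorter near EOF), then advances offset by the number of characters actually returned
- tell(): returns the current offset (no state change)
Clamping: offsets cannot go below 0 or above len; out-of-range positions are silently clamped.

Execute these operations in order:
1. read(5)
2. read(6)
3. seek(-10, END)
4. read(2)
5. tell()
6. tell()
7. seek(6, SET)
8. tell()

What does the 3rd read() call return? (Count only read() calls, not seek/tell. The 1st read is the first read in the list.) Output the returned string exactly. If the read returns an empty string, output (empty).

Answer: 3M

Derivation:
After 1 (read(5)): returned 'O56LU', offset=5
After 2 (read(6)): returned 'RTI4OP', offset=11
After 3 (seek(-10, END)): offset=14
After 4 (read(2)): returned '3M', offset=16
After 5 (tell()): offset=16
After 6 (tell()): offset=16
After 7 (seek(6, SET)): offset=6
After 8 (tell()): offset=6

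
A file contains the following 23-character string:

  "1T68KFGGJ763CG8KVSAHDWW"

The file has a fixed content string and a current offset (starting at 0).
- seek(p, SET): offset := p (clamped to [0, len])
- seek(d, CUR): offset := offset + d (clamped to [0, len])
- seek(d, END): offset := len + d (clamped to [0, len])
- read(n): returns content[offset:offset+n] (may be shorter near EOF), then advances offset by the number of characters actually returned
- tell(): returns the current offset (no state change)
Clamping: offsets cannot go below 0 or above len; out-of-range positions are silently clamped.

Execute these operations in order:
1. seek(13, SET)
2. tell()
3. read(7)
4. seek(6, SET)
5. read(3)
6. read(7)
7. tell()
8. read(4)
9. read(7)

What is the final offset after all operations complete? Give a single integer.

Answer: 23

Derivation:
After 1 (seek(13, SET)): offset=13
After 2 (tell()): offset=13
After 3 (read(7)): returned 'G8KVSAH', offset=20
After 4 (seek(6, SET)): offset=6
After 5 (read(3)): returned 'GGJ', offset=9
After 6 (read(7)): returned '763CG8K', offset=16
After 7 (tell()): offset=16
After 8 (read(4)): returned 'VSAH', offset=20
After 9 (read(7)): returned 'DWW', offset=23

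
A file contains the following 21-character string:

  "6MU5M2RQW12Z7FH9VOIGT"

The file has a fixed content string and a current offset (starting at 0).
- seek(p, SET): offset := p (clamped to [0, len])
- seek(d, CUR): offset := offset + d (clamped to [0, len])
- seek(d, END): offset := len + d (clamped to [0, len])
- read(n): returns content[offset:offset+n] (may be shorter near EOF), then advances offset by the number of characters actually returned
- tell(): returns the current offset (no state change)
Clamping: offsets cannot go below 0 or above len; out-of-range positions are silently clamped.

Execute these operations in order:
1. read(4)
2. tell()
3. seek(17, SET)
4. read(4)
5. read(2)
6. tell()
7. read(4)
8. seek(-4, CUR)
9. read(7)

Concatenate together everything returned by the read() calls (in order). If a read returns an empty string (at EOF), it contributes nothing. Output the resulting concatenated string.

Answer: 6MU5OIGTOIGT

Derivation:
After 1 (read(4)): returned '6MU5', offset=4
After 2 (tell()): offset=4
After 3 (seek(17, SET)): offset=17
After 4 (read(4)): returned 'OIGT', offset=21
After 5 (read(2)): returned '', offset=21
After 6 (tell()): offset=21
After 7 (read(4)): returned '', offset=21
After 8 (seek(-4, CUR)): offset=17
After 9 (read(7)): returned 'OIGT', offset=21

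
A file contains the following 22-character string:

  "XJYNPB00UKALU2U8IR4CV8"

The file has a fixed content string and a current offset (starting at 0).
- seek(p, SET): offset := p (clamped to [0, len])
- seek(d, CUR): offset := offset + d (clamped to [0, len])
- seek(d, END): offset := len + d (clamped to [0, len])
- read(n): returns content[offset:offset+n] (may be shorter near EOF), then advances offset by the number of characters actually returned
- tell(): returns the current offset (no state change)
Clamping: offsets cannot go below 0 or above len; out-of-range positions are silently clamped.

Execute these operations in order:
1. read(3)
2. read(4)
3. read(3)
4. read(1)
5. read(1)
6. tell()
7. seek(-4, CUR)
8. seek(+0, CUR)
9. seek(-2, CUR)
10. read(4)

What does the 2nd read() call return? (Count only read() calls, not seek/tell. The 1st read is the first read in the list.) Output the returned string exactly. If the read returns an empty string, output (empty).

After 1 (read(3)): returned 'XJY', offset=3
After 2 (read(4)): returned 'NPB0', offset=7
After 3 (read(3)): returned '0UK', offset=10
After 4 (read(1)): returned 'A', offset=11
After 5 (read(1)): returned 'L', offset=12
After 6 (tell()): offset=12
After 7 (seek(-4, CUR)): offset=8
After 8 (seek(+0, CUR)): offset=8
After 9 (seek(-2, CUR)): offset=6
After 10 (read(4)): returned '00UK', offset=10

Answer: NPB0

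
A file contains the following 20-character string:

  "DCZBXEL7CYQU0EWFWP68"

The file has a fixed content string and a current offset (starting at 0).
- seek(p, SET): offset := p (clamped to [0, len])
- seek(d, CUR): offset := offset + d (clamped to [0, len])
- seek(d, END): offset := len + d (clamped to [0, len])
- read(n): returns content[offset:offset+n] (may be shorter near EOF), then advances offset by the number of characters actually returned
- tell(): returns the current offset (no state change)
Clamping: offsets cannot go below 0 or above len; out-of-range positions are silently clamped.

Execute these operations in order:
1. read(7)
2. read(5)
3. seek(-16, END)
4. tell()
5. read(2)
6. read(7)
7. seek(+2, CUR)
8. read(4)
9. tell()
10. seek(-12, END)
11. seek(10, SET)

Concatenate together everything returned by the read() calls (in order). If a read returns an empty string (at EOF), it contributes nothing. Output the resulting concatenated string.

After 1 (read(7)): returned 'DCZBXEL', offset=7
After 2 (read(5)): returned '7CYQU', offset=12
After 3 (seek(-16, END)): offset=4
After 4 (tell()): offset=4
After 5 (read(2)): returned 'XE', offset=6
After 6 (read(7)): returned 'L7CYQU0', offset=13
After 7 (seek(+2, CUR)): offset=15
After 8 (read(4)): returned 'FWP6', offset=19
After 9 (tell()): offset=19
After 10 (seek(-12, END)): offset=8
After 11 (seek(10, SET)): offset=10

Answer: DCZBXEL7CYQUXEL7CYQU0FWP6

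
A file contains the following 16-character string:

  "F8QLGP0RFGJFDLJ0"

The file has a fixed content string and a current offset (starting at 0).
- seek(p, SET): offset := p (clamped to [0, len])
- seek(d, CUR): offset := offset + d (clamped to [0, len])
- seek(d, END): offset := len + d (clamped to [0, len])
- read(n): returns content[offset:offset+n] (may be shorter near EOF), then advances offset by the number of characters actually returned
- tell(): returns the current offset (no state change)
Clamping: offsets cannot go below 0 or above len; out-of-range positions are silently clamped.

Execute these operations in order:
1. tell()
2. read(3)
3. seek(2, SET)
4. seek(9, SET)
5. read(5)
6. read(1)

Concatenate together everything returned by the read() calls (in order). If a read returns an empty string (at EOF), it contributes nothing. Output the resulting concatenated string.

Answer: F8QGJFDLJ

Derivation:
After 1 (tell()): offset=0
After 2 (read(3)): returned 'F8Q', offset=3
After 3 (seek(2, SET)): offset=2
After 4 (seek(9, SET)): offset=9
After 5 (read(5)): returned 'GJFDL', offset=14
After 6 (read(1)): returned 'J', offset=15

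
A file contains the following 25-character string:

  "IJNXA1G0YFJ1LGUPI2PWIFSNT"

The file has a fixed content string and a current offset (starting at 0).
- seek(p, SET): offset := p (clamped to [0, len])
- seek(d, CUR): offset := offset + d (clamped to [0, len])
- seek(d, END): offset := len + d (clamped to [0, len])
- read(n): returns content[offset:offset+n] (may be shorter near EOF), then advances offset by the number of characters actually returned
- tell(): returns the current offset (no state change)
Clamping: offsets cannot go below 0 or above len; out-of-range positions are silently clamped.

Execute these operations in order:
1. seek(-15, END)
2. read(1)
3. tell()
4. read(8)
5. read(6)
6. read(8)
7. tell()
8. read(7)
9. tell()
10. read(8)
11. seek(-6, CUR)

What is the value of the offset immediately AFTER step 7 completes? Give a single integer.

After 1 (seek(-15, END)): offset=10
After 2 (read(1)): returned 'J', offset=11
After 3 (tell()): offset=11
After 4 (read(8)): returned '1LGUPI2P', offset=19
After 5 (read(6)): returned 'WIFSNT', offset=25
After 6 (read(8)): returned '', offset=25
After 7 (tell()): offset=25

Answer: 25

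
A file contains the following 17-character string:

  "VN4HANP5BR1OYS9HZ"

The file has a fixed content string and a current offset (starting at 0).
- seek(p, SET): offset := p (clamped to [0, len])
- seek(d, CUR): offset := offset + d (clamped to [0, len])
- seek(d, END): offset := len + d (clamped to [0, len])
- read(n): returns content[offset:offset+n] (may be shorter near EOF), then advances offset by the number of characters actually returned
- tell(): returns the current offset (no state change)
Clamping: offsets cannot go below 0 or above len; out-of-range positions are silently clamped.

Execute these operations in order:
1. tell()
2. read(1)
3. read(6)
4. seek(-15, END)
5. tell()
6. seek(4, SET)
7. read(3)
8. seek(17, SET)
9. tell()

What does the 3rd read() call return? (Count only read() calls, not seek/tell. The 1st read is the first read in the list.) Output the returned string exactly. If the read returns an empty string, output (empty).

After 1 (tell()): offset=0
After 2 (read(1)): returned 'V', offset=1
After 3 (read(6)): returned 'N4HANP', offset=7
After 4 (seek(-15, END)): offset=2
After 5 (tell()): offset=2
After 6 (seek(4, SET)): offset=4
After 7 (read(3)): returned 'ANP', offset=7
After 8 (seek(17, SET)): offset=17
After 9 (tell()): offset=17

Answer: ANP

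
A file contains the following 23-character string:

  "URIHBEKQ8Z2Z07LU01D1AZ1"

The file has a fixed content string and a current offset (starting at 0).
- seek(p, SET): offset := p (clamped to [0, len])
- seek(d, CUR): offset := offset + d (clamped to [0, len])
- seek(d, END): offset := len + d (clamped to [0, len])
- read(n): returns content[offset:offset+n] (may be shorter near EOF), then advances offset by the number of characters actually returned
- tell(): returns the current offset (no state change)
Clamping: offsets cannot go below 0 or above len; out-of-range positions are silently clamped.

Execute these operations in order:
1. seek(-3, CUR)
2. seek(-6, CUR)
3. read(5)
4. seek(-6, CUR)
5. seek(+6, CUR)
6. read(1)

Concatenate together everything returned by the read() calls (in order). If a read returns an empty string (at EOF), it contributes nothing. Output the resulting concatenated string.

Answer: URIHBK

Derivation:
After 1 (seek(-3, CUR)): offset=0
After 2 (seek(-6, CUR)): offset=0
After 3 (read(5)): returned 'URIHB', offset=5
After 4 (seek(-6, CUR)): offset=0
After 5 (seek(+6, CUR)): offset=6
After 6 (read(1)): returned 'K', offset=7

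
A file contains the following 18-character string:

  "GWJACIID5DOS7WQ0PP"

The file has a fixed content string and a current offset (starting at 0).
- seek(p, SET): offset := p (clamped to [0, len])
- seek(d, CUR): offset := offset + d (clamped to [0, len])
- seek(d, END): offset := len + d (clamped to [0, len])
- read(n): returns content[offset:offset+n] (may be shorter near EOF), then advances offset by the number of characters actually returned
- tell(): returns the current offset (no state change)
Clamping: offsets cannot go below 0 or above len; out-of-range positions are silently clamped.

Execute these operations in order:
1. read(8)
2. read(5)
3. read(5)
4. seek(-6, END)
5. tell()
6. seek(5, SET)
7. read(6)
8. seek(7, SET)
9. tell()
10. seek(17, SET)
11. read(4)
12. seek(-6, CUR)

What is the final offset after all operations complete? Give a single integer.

Answer: 12

Derivation:
After 1 (read(8)): returned 'GWJACIID', offset=8
After 2 (read(5)): returned '5DOS7', offset=13
After 3 (read(5)): returned 'WQ0PP', offset=18
After 4 (seek(-6, END)): offset=12
After 5 (tell()): offset=12
After 6 (seek(5, SET)): offset=5
After 7 (read(6)): returned 'IID5DO', offset=11
After 8 (seek(7, SET)): offset=7
After 9 (tell()): offset=7
After 10 (seek(17, SET)): offset=17
After 11 (read(4)): returned 'P', offset=18
After 12 (seek(-6, CUR)): offset=12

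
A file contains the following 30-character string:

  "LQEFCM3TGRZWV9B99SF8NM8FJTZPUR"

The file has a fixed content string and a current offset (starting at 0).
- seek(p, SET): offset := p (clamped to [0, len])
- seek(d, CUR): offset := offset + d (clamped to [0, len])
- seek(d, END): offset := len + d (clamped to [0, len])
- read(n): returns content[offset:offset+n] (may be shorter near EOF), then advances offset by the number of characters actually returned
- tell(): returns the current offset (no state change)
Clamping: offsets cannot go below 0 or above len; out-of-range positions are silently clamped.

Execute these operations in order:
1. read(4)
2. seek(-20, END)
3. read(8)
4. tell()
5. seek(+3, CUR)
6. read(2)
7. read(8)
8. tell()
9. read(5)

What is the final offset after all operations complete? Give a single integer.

After 1 (read(4)): returned 'LQEF', offset=4
After 2 (seek(-20, END)): offset=10
After 3 (read(8)): returned 'ZWV9B99S', offset=18
After 4 (tell()): offset=18
After 5 (seek(+3, CUR)): offset=21
After 6 (read(2)): returned 'M8', offset=23
After 7 (read(8)): returned 'FJTZPUR', offset=30
After 8 (tell()): offset=30
After 9 (read(5)): returned '', offset=30

Answer: 30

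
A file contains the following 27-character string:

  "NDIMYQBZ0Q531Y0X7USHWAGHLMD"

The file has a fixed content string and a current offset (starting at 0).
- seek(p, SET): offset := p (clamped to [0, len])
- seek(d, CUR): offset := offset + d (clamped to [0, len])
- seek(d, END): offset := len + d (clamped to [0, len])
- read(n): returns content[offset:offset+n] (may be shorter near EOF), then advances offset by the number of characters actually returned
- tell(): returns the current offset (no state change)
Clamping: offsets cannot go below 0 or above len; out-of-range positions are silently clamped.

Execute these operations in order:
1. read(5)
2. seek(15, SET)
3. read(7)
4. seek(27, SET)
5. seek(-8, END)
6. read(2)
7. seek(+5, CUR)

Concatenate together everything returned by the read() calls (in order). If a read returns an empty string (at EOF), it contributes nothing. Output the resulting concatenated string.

After 1 (read(5)): returned 'NDIMY', offset=5
After 2 (seek(15, SET)): offset=15
After 3 (read(7)): returned 'X7USHWA', offset=22
After 4 (seek(27, SET)): offset=27
After 5 (seek(-8, END)): offset=19
After 6 (read(2)): returned 'HW', offset=21
After 7 (seek(+5, CUR)): offset=26

Answer: NDIMYX7USHWAHW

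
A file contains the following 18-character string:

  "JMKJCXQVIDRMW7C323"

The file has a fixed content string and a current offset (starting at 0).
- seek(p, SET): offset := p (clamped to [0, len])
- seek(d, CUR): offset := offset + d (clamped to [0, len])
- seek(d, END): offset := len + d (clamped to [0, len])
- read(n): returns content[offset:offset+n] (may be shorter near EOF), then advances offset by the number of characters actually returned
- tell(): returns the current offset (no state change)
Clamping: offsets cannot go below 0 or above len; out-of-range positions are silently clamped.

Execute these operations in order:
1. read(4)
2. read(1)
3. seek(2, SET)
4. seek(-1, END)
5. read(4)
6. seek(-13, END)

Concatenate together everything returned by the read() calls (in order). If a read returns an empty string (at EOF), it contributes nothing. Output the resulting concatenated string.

Answer: JMKJC3

Derivation:
After 1 (read(4)): returned 'JMKJ', offset=4
After 2 (read(1)): returned 'C', offset=5
After 3 (seek(2, SET)): offset=2
After 4 (seek(-1, END)): offset=17
After 5 (read(4)): returned '3', offset=18
After 6 (seek(-13, END)): offset=5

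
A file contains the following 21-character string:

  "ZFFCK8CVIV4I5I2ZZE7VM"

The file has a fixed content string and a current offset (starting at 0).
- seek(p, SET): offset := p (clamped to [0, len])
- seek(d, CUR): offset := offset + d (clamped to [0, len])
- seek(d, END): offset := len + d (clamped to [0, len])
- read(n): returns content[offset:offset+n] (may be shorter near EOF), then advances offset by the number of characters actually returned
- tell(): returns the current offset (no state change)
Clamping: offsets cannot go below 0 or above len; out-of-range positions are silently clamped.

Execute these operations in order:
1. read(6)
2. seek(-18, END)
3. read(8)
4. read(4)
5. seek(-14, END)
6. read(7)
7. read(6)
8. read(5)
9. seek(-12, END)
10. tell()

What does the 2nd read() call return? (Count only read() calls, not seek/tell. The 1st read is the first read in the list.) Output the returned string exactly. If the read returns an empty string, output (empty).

Answer: CK8CVIV4

Derivation:
After 1 (read(6)): returned 'ZFFCK8', offset=6
After 2 (seek(-18, END)): offset=3
After 3 (read(8)): returned 'CK8CVIV4', offset=11
After 4 (read(4)): returned 'I5I2', offset=15
After 5 (seek(-14, END)): offset=7
After 6 (read(7)): returned 'VIV4I5I', offset=14
After 7 (read(6)): returned '2ZZE7V', offset=20
After 8 (read(5)): returned 'M', offset=21
After 9 (seek(-12, END)): offset=9
After 10 (tell()): offset=9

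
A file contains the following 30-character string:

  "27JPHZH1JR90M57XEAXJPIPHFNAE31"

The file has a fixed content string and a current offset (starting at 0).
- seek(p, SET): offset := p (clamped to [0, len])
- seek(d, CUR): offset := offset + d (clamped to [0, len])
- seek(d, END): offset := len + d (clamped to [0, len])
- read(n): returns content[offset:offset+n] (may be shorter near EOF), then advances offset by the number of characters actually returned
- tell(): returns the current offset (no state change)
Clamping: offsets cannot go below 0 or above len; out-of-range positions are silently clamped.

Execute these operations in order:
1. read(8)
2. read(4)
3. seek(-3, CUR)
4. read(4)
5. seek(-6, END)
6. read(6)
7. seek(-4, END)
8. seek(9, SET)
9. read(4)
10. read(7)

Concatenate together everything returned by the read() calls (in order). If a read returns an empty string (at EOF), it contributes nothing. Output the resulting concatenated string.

After 1 (read(8)): returned '27JPHZH1', offset=8
After 2 (read(4)): returned 'JR90', offset=12
After 3 (seek(-3, CUR)): offset=9
After 4 (read(4)): returned 'R90M', offset=13
After 5 (seek(-6, END)): offset=24
After 6 (read(6)): returned 'FNAE31', offset=30
After 7 (seek(-4, END)): offset=26
After 8 (seek(9, SET)): offset=9
After 9 (read(4)): returned 'R90M', offset=13
After 10 (read(7)): returned '57XEAXJ', offset=20

Answer: 27JPHZH1JR90R90MFNAE31R90M57XEAXJ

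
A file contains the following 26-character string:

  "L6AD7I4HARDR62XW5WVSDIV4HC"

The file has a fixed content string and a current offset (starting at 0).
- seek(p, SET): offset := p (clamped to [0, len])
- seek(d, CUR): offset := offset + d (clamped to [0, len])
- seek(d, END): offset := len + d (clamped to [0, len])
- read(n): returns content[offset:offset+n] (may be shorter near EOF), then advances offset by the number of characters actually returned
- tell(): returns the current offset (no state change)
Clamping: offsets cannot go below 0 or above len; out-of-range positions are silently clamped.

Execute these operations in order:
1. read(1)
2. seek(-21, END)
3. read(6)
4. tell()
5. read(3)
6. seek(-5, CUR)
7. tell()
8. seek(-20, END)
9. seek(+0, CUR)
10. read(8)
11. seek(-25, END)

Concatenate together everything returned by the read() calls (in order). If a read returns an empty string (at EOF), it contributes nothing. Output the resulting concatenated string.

After 1 (read(1)): returned 'L', offset=1
After 2 (seek(-21, END)): offset=5
After 3 (read(6)): returned 'I4HARD', offset=11
After 4 (tell()): offset=11
After 5 (read(3)): returned 'R62', offset=14
After 6 (seek(-5, CUR)): offset=9
After 7 (tell()): offset=9
After 8 (seek(-20, END)): offset=6
After 9 (seek(+0, CUR)): offset=6
After 10 (read(8)): returned '4HARDR62', offset=14
After 11 (seek(-25, END)): offset=1

Answer: LI4HARDR624HARDR62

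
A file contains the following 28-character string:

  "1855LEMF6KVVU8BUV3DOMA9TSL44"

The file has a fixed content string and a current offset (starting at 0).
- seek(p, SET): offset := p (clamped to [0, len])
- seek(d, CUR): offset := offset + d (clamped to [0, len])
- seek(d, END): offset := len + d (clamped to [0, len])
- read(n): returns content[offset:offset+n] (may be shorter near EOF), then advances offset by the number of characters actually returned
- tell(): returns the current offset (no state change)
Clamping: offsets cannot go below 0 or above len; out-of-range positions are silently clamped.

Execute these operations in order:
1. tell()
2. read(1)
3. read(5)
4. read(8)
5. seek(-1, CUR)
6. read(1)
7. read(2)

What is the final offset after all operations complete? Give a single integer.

After 1 (tell()): offset=0
After 2 (read(1)): returned '1', offset=1
After 3 (read(5)): returned '855LE', offset=6
After 4 (read(8)): returned 'MF6KVVU8', offset=14
After 5 (seek(-1, CUR)): offset=13
After 6 (read(1)): returned '8', offset=14
After 7 (read(2)): returned 'BU', offset=16

Answer: 16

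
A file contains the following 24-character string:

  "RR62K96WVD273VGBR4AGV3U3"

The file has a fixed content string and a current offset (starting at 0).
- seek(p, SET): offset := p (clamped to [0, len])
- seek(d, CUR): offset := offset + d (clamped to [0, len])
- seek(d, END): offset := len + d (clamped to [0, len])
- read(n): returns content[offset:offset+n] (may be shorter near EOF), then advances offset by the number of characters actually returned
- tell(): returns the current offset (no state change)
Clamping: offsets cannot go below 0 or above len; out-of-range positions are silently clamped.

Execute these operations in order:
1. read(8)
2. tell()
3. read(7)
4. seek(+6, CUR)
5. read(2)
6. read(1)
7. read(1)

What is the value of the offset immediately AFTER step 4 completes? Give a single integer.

Answer: 21

Derivation:
After 1 (read(8)): returned 'RR62K96W', offset=8
After 2 (tell()): offset=8
After 3 (read(7)): returned 'VD273VG', offset=15
After 4 (seek(+6, CUR)): offset=21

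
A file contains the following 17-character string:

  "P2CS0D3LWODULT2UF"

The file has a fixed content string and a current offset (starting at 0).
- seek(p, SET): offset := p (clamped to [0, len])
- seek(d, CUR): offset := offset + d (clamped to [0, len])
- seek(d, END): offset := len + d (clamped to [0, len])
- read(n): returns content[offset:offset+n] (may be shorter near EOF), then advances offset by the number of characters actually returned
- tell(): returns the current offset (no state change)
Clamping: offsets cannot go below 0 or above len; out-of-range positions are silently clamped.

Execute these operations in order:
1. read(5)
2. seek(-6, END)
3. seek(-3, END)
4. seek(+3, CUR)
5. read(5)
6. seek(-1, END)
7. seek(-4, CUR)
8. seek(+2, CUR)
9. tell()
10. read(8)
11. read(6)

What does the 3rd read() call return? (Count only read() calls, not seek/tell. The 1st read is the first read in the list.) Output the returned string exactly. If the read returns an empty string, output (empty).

After 1 (read(5)): returned 'P2CS0', offset=5
After 2 (seek(-6, END)): offset=11
After 3 (seek(-3, END)): offset=14
After 4 (seek(+3, CUR)): offset=17
After 5 (read(5)): returned '', offset=17
After 6 (seek(-1, END)): offset=16
After 7 (seek(-4, CUR)): offset=12
After 8 (seek(+2, CUR)): offset=14
After 9 (tell()): offset=14
After 10 (read(8)): returned '2UF', offset=17
After 11 (read(6)): returned '', offset=17

Answer: 2UF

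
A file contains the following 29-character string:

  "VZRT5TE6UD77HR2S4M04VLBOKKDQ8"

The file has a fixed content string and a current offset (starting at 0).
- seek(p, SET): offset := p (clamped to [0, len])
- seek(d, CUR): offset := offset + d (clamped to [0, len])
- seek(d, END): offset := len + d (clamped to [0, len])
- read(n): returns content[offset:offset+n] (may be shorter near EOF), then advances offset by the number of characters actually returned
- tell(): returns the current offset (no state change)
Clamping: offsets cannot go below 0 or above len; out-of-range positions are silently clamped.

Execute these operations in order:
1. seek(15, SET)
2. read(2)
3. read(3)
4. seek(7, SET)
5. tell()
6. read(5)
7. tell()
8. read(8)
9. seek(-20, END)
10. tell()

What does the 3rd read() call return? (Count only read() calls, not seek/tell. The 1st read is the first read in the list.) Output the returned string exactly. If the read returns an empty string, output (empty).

Answer: 6UD77

Derivation:
After 1 (seek(15, SET)): offset=15
After 2 (read(2)): returned 'S4', offset=17
After 3 (read(3)): returned 'M04', offset=20
After 4 (seek(7, SET)): offset=7
After 5 (tell()): offset=7
After 6 (read(5)): returned '6UD77', offset=12
After 7 (tell()): offset=12
After 8 (read(8)): returned 'HR2S4M04', offset=20
After 9 (seek(-20, END)): offset=9
After 10 (tell()): offset=9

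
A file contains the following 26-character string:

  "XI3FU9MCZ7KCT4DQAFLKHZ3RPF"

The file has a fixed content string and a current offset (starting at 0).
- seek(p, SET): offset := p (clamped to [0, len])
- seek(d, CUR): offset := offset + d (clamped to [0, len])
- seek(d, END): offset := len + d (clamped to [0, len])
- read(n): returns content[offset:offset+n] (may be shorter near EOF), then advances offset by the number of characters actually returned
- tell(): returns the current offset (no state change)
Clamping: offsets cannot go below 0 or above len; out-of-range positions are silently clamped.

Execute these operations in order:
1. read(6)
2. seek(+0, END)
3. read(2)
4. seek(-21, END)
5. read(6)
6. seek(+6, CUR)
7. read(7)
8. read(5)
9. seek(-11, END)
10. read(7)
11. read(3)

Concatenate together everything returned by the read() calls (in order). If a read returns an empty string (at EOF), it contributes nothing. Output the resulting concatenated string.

Answer: XI3FU99MCZ7KFLKHZ3RPFQAFLKHZ3RP

Derivation:
After 1 (read(6)): returned 'XI3FU9', offset=6
After 2 (seek(+0, END)): offset=26
After 3 (read(2)): returned '', offset=26
After 4 (seek(-21, END)): offset=5
After 5 (read(6)): returned '9MCZ7K', offset=11
After 6 (seek(+6, CUR)): offset=17
After 7 (read(7)): returned 'FLKHZ3R', offset=24
After 8 (read(5)): returned 'PF', offset=26
After 9 (seek(-11, END)): offset=15
After 10 (read(7)): returned 'QAFLKHZ', offset=22
After 11 (read(3)): returned '3RP', offset=25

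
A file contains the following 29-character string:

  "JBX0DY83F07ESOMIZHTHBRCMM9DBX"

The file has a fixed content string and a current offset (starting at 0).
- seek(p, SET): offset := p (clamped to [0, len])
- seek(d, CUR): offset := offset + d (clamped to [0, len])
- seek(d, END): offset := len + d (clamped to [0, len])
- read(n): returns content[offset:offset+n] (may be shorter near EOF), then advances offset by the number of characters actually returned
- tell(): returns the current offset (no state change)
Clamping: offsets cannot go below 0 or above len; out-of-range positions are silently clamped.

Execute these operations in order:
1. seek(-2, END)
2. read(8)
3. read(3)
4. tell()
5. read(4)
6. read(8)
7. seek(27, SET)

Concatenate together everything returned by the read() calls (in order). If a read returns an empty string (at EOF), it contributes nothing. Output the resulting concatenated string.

After 1 (seek(-2, END)): offset=27
After 2 (read(8)): returned 'BX', offset=29
After 3 (read(3)): returned '', offset=29
After 4 (tell()): offset=29
After 5 (read(4)): returned '', offset=29
After 6 (read(8)): returned '', offset=29
After 7 (seek(27, SET)): offset=27

Answer: BX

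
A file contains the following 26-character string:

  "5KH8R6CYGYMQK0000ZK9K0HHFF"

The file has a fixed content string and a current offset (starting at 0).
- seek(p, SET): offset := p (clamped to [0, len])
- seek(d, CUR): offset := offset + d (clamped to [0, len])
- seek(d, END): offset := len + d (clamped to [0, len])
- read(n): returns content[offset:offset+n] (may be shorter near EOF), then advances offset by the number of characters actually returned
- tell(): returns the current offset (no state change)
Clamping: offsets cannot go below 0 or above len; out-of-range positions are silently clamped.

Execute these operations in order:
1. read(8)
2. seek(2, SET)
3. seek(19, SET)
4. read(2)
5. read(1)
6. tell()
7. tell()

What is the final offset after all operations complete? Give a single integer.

After 1 (read(8)): returned '5KH8R6CY', offset=8
After 2 (seek(2, SET)): offset=2
After 3 (seek(19, SET)): offset=19
After 4 (read(2)): returned '9K', offset=21
After 5 (read(1)): returned '0', offset=22
After 6 (tell()): offset=22
After 7 (tell()): offset=22

Answer: 22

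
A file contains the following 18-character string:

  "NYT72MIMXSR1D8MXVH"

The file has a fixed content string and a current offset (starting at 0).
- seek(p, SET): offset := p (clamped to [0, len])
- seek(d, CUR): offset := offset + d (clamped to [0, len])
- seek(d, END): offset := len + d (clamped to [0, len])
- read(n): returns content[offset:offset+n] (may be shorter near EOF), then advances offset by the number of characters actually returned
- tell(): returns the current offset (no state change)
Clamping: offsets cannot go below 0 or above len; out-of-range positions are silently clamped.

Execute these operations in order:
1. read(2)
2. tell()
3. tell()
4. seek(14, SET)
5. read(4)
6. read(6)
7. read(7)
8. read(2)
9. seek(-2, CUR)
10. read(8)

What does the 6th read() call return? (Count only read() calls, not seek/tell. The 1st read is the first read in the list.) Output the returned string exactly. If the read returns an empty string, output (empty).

Answer: VH

Derivation:
After 1 (read(2)): returned 'NY', offset=2
After 2 (tell()): offset=2
After 3 (tell()): offset=2
After 4 (seek(14, SET)): offset=14
After 5 (read(4)): returned 'MXVH', offset=18
After 6 (read(6)): returned '', offset=18
After 7 (read(7)): returned '', offset=18
After 8 (read(2)): returned '', offset=18
After 9 (seek(-2, CUR)): offset=16
After 10 (read(8)): returned 'VH', offset=18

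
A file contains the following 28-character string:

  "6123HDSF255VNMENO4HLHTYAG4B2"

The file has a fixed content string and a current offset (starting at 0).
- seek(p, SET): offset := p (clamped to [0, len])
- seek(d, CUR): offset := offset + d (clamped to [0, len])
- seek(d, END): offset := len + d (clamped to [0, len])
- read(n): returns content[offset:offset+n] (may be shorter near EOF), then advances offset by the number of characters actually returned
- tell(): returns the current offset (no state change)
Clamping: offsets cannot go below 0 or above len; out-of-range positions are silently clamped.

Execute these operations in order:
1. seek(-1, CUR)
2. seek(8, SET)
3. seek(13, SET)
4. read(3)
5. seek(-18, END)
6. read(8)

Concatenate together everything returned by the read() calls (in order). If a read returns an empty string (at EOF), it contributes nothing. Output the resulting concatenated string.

After 1 (seek(-1, CUR)): offset=0
After 2 (seek(8, SET)): offset=8
After 3 (seek(13, SET)): offset=13
After 4 (read(3)): returned 'MEN', offset=16
After 5 (seek(-18, END)): offset=10
After 6 (read(8)): returned '5VNMENO4', offset=18

Answer: MEN5VNMENO4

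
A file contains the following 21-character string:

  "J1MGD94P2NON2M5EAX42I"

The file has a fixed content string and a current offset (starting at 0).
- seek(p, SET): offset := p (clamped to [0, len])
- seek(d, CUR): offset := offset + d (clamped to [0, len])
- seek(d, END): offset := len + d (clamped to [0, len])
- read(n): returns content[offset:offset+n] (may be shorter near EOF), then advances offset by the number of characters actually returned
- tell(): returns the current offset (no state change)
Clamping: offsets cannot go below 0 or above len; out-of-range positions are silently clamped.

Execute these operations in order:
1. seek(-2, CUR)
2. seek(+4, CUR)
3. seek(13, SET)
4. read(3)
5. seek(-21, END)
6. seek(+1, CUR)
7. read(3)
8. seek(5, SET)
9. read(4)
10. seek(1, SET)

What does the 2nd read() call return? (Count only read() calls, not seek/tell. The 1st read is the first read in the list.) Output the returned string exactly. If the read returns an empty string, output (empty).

Answer: 1MG

Derivation:
After 1 (seek(-2, CUR)): offset=0
After 2 (seek(+4, CUR)): offset=4
After 3 (seek(13, SET)): offset=13
After 4 (read(3)): returned 'M5E', offset=16
After 5 (seek(-21, END)): offset=0
After 6 (seek(+1, CUR)): offset=1
After 7 (read(3)): returned '1MG', offset=4
After 8 (seek(5, SET)): offset=5
After 9 (read(4)): returned '94P2', offset=9
After 10 (seek(1, SET)): offset=1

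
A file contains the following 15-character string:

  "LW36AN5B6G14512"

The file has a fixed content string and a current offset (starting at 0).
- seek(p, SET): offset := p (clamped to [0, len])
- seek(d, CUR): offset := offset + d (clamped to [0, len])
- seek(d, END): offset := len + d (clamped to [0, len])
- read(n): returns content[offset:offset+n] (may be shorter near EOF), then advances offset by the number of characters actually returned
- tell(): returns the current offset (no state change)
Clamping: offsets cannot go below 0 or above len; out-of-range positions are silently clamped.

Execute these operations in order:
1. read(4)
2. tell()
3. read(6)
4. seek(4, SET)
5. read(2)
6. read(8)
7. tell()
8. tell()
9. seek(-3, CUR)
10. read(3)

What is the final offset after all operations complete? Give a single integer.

Answer: 14

Derivation:
After 1 (read(4)): returned 'LW36', offset=4
After 2 (tell()): offset=4
After 3 (read(6)): returned 'AN5B6G', offset=10
After 4 (seek(4, SET)): offset=4
After 5 (read(2)): returned 'AN', offset=6
After 6 (read(8)): returned '5B6G1451', offset=14
After 7 (tell()): offset=14
After 8 (tell()): offset=14
After 9 (seek(-3, CUR)): offset=11
After 10 (read(3)): returned '451', offset=14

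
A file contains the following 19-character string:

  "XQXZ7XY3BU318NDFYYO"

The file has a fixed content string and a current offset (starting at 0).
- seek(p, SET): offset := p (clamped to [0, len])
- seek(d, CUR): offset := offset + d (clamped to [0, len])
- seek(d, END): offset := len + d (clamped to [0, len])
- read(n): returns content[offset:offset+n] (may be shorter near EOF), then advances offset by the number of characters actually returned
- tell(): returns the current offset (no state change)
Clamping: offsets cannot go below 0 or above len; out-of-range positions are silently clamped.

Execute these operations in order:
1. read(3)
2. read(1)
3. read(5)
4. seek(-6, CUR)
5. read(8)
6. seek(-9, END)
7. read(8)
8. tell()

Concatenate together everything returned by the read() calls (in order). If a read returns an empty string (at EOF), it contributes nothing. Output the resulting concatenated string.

After 1 (read(3)): returned 'XQX', offset=3
After 2 (read(1)): returned 'Z', offset=4
After 3 (read(5)): returned '7XY3B', offset=9
After 4 (seek(-6, CUR)): offset=3
After 5 (read(8)): returned 'Z7XY3BU3', offset=11
After 6 (seek(-9, END)): offset=10
After 7 (read(8)): returned '318NDFYY', offset=18
After 8 (tell()): offset=18

Answer: XQXZ7XY3BZ7XY3BU3318NDFYY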